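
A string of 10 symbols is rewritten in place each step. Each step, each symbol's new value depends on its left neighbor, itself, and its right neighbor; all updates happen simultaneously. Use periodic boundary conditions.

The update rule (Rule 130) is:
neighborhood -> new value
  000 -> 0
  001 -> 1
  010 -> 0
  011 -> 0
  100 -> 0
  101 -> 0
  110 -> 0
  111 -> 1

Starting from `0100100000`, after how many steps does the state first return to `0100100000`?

10

step 1: 1001000000
step 2: 0010000001
step 3: 0100000010
step 4: 1000000100
step 5: 0000001001
step 6: 0000010010
step 7: 0000100100
step 8: 0001001000
step 9: 0010010000
step 10: 0100100000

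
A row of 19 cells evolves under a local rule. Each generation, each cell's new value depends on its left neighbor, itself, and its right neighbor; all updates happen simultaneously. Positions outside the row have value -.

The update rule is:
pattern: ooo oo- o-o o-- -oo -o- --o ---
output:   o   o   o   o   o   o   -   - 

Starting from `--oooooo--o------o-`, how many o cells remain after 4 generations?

15

generation 1: --ooooooo-oo-----oo
generation 2: --ooooooooooo----oo
generation 3: --oooooooooooo---oo
generation 4: --ooooooooooooo--oo
count of o: 15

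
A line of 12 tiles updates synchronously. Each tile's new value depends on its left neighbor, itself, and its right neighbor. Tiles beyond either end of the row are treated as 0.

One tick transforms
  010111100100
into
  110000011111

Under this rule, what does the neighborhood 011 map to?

0

At position 3 the neighborhood is 011; the next row has 0 there.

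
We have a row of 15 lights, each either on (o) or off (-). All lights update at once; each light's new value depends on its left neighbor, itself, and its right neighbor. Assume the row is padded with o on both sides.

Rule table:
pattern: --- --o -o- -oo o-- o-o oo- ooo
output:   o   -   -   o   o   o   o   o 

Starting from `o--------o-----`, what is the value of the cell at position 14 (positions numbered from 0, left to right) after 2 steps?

oooooooo--oooo-
ooooooooo-ooooo
position 14 holds o

o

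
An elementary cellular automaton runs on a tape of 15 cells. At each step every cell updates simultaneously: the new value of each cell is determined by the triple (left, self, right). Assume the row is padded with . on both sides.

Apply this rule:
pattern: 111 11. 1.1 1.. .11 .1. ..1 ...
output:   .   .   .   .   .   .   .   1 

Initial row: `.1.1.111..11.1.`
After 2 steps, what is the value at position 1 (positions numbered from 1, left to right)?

1

step 1: ...............
step 2: 111111111111111
position 1 holds 1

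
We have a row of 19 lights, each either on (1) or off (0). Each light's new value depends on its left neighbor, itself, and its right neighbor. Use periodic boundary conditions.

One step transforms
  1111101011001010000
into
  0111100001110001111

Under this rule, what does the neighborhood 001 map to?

1

At position 11 the neighborhood is 001; the next row has 1 there.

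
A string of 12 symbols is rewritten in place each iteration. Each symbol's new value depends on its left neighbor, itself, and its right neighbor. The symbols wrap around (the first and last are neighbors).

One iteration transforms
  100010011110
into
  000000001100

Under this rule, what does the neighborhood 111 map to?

At position 8 the neighborhood is 111; the next row has 1 there.

1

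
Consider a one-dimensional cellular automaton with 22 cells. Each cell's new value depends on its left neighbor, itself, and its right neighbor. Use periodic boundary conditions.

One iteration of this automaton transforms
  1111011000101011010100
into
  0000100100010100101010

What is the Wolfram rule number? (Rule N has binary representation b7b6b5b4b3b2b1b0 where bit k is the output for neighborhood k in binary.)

48

position 1: 111 → 0  (bit 7 = 0)
position 3: 110 → 0  (bit 6 = 0)
position 4: 101 → 1  (bit 5 = 1)
position 7: 100 → 1  (bit 4 = 1)
position 0: 011 → 0  (bit 3 = 0)
position 10: 010 → 0  (bit 2 = 0)
position 9: 001 → 0  (bit 1 = 0)
position 8: 000 → 0  (bit 0 = 0)
bits b7..b0 = 00110000 = 48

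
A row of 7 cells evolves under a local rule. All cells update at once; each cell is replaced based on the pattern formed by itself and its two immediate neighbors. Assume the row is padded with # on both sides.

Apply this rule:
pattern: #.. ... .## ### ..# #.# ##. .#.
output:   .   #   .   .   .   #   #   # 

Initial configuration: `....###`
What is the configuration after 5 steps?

.##....
#.#.##.
####.##
...##..
.#..#..

.#..#..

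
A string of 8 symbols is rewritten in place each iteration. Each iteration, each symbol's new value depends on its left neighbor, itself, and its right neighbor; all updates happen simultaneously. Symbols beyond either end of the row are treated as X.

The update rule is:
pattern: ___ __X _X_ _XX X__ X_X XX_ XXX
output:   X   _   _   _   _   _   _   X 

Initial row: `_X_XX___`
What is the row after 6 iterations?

__XXXX__

______X_
_XXXX___
__XX__X_
________
_XXXXXX_
__XXXX__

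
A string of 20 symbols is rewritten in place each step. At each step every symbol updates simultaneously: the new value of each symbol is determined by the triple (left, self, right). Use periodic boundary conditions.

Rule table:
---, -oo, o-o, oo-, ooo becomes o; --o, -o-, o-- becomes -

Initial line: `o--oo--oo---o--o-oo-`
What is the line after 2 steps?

-o-oo--ooo--ooo-oooo

step 1: ---oo--oo-o-----oooo
step 2: -o-oo--ooo--ooo-oooo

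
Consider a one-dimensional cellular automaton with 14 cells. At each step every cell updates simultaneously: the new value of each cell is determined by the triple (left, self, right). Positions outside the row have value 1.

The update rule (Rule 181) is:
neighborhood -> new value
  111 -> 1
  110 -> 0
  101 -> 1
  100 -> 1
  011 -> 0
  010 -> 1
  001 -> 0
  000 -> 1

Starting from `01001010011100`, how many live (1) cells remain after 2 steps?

10

11101111001010
11010110101111
count of 1: 10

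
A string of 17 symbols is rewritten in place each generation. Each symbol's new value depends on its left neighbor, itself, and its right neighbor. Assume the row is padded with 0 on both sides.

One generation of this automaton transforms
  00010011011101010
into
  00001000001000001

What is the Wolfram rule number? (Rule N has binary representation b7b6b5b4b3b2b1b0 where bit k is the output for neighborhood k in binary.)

144

position 10: 111 → 1  (bit 7 = 1)
position 7: 110 → 0  (bit 6 = 0)
position 8: 101 → 0  (bit 5 = 0)
position 4: 100 → 1  (bit 4 = 1)
position 6: 011 → 0  (bit 3 = 0)
position 3: 010 → 0  (bit 2 = 0)
position 2: 001 → 0  (bit 1 = 0)
position 0: 000 → 0  (bit 0 = 0)
bits b7..b0 = 10010000 = 144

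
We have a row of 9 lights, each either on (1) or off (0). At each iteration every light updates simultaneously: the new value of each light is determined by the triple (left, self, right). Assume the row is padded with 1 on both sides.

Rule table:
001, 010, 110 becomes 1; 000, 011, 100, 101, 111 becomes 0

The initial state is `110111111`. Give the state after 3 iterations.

010000010

iteration 1: 010000000
iteration 2: 010000001
iteration 3: 010000010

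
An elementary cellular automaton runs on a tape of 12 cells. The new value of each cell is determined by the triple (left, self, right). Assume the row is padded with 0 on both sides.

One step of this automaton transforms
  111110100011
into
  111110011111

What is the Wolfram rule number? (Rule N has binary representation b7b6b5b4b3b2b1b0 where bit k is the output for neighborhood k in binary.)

position 1: 111 → 1  (bit 7 = 1)
position 4: 110 → 1  (bit 6 = 1)
position 5: 101 → 0  (bit 5 = 0)
position 7: 100 → 1  (bit 4 = 1)
position 0: 011 → 1  (bit 3 = 1)
position 6: 010 → 0  (bit 2 = 0)
position 9: 001 → 1  (bit 1 = 1)
position 8: 000 → 1  (bit 0 = 1)
bits b7..b0 = 11011011 = 219

219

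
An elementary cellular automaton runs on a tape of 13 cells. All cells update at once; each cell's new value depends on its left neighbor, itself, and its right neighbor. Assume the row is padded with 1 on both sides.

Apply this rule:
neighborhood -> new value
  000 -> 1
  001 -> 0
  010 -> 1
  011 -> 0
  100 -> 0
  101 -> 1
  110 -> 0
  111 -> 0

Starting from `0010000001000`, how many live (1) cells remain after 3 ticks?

2

0010111101010
0011000011111
0000011000000
count of 1: 2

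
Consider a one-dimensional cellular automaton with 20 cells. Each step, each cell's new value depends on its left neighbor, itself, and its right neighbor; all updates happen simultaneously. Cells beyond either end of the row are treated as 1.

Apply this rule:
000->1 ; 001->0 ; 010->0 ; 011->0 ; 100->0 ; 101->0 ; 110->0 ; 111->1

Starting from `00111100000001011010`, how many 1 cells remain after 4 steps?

00011001111100000000
01000000111001111110
00011110010000111100
01001100000110011000
count of 1: 7

7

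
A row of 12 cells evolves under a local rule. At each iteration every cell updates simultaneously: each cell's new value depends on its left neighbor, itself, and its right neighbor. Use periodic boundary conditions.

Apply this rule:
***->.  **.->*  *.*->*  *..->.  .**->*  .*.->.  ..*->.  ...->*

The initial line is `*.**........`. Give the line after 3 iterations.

..**.*.**...

.***.******.
.*.***....*.
..**.*.**...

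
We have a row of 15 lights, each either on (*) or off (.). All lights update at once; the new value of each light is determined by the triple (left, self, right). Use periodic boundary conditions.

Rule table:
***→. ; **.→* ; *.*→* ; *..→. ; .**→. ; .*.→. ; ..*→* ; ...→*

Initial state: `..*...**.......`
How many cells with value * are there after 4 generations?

6

generation 1: **..**.*.******
generation 2: .*.*.**.*......
generation 3: *.*.*.**..*****
generation 4: **.*.*.*.*.....
count of *: 6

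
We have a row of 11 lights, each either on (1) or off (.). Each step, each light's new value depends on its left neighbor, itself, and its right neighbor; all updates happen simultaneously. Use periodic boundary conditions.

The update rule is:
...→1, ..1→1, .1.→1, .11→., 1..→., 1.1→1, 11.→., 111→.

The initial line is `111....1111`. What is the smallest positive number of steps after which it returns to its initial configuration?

step 1: ....111....
step 2: 1111....111
step 3: .....111...
step 4: 11111....11
step 5: ......111..
step 6: 111111....1
step 7: .......111.
step 8: 1111111....
step 9: ........111
step 10: .1111111...
step 11: 1........11
step 12: ..1111111..
step 13: 11........1
step 14: ...1111111.
step 15: 111........
step 16: ....1111111
step 17: .111.......
step 18: 1....111111
step 19: ..111......
step 20: 11....11111
step 21: ...111.....
step 22: 111....1111

22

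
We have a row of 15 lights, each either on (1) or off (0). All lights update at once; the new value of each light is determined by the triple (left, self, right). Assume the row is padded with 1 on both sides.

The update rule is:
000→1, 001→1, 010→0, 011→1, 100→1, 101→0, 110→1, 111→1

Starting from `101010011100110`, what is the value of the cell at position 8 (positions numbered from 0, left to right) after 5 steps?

1

100001111111110
111111111111110
111111111111110  (fixed point — unchanged through step 5)
position 8 holds 1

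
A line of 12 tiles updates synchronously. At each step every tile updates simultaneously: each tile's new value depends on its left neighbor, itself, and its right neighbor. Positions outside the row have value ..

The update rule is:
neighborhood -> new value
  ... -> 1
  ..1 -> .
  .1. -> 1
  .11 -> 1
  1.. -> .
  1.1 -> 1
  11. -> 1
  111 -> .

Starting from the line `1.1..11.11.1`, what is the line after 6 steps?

step 1: 111..1111111
step 2: 1.1..1.....1
step 3: 111..1.111.1
step 4: 1.1..111.111
step 5: 111..1.111.1  (repeats step 3; period 2)
step 6: 1.1..111.111

1.1..111.111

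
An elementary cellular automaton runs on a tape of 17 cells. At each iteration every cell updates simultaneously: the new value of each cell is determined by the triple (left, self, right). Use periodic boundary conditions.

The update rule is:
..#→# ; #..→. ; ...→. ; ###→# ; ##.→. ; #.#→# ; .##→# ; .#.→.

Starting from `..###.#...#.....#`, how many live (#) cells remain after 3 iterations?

6

.###.#...#.....#.
###.#...#.....#..
##.#...#.....#..#
count of #: 6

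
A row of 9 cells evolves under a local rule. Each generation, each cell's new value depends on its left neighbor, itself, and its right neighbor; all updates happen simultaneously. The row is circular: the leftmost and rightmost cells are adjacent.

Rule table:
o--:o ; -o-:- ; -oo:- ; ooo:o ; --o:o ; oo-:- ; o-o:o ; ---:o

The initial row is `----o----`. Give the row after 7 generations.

generation 1: oooo-oooo
generation 2: ooo-o-ooo
generation 3: oo-o-o-oo
generation 4: o-o-o-o-o
generation 5: -o-o-o-o-
generation 6: o-o-o-o-o  (repeats generation 4; period 2)
generation 7: -o-o-o-o-

-o-o-o-o-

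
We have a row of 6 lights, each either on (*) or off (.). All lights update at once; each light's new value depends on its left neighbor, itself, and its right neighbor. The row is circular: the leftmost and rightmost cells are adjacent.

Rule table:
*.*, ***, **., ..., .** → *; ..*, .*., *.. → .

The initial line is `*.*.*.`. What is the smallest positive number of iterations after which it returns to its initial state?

2

.*.*.*
*.*.*.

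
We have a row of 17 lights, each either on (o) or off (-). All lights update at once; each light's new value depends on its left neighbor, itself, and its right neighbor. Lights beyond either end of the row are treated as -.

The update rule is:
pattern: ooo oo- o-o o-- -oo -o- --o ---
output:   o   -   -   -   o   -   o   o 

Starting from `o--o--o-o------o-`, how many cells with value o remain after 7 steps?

9

--o--o----ooooo--
oo--o--ooooooo--o
o--o--ooooooo--o-
--o--ooooooo--o--
oo--ooooooo--o--o
o--ooooooo--o--o-
--ooooooo--o--o--
count of o: 9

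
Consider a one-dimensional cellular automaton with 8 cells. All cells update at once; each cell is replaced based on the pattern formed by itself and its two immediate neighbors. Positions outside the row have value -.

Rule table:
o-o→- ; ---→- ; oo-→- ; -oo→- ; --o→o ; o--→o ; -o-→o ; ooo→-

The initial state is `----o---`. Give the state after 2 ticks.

--o---o-

---ooo--
--o---o-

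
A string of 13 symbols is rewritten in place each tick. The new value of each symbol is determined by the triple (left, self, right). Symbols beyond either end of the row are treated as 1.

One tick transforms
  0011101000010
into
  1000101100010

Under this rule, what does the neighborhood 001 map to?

0

At position 1 the neighborhood is 001; the next row has 0 there.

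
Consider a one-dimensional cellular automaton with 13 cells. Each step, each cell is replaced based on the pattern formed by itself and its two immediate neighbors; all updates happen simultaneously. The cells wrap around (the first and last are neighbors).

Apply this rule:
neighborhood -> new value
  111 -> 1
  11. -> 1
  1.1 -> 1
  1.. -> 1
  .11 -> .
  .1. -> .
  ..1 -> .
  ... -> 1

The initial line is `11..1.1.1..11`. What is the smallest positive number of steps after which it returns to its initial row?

13

step 1: 111..1.1.1..1
step 2: 1111..1.1.1..
step 3: .1111..1.1.1.
step 4: ..1111..1.1.1
step 5: 1..1111..1.1.
step 6: .1..1111..1.1
step 7: 1.1..1111..1.
step 8: .1.1..1111..1
step 9: 1.1.1..1111..
step 10: .1.1.1..1111.
step 11: ..1.1.1..1111
step 12: 1..1.1.1..111
step 13: 11..1.1.1..11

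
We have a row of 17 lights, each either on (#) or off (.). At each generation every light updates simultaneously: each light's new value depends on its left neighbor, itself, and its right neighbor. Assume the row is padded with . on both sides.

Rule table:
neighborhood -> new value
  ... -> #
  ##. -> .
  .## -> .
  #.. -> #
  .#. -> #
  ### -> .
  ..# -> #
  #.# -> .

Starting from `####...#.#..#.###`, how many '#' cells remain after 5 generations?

....####.####....
####.........####
....#########....
####.........####  (repeats generation 2; period 2)
generation 5: ....#########....
count of #: 9

9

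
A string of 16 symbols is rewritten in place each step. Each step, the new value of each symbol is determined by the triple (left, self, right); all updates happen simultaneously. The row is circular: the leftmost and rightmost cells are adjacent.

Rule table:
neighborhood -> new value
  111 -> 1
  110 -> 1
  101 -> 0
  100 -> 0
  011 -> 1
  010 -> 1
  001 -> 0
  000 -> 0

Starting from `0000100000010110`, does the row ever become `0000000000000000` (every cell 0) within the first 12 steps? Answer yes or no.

no

0000100000010110  (fixed point — unchanged through step 12)
step 12 is 0000100000010110, still not uniform 0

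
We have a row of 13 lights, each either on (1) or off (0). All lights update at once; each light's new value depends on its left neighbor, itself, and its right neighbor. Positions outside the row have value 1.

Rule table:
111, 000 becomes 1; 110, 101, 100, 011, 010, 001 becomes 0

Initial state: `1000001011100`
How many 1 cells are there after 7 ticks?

0011100001000
0001001100010
0100000001000
0001111100010
0100111001000
0000010000010
0111000111000
count of 1: 6

6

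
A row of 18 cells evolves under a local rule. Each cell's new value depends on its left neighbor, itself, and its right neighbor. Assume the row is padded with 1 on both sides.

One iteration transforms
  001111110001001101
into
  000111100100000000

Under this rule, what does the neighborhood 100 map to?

0

At position 0 the neighborhood is 100; the next row has 0 there.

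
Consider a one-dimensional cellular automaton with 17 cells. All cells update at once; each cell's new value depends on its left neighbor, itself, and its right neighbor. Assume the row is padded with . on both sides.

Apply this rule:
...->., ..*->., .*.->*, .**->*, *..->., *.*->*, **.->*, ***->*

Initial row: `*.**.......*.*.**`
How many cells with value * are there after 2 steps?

10

****.......******
****.......******
count of *: 10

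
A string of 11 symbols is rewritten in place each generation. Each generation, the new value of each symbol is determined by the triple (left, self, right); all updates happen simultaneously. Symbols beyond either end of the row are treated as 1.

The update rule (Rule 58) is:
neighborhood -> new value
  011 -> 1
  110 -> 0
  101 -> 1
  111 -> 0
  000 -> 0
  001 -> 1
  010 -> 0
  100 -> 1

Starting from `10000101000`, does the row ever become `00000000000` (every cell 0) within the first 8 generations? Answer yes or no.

generation 1: 01001010101
generation 2: 10110101011
generation 3: 01101010110
generation 4: 11010101101
generation 5: 00101011011
generation 6: 11010110110
generation 7: 00101101101
generation 8: 11011011011
generation 8 is 11011011011, still not uniform 0

no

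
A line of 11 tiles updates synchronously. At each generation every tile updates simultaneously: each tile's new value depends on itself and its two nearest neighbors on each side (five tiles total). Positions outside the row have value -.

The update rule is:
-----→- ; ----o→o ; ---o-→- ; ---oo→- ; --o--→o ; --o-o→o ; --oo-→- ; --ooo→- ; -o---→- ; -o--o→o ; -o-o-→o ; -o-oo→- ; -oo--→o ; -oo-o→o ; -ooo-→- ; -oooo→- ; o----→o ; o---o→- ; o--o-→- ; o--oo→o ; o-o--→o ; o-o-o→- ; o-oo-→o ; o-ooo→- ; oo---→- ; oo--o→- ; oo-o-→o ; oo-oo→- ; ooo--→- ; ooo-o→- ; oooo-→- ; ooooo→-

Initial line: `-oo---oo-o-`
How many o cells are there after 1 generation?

4

generation 1: --o----ooo-
count of o: 4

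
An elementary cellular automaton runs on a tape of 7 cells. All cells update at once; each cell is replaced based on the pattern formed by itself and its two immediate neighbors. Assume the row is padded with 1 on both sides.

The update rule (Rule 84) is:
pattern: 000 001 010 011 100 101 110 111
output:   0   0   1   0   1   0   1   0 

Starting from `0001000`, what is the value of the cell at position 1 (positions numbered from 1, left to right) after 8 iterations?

iteration 1: 1001100
iteration 2: 1100110
iteration 3: 0110010
iteration 4: 0011010
iteration 5: 1001010
iteration 6: 1101010
iteration 7: 0101010
iteration 8: 0101010
position 1 holds 0

0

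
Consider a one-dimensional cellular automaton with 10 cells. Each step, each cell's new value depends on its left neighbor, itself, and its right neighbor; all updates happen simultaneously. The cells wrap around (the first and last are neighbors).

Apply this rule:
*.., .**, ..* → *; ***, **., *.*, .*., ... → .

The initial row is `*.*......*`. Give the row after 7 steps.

..*.**.*.*

step 1: ...*....**
step 2: *.*.*..**.
step 3: .....***..
step 4: ....**..*.
step 5: ...**.**.*
step 6: *.**..*...
step 7: ..*.**.*.*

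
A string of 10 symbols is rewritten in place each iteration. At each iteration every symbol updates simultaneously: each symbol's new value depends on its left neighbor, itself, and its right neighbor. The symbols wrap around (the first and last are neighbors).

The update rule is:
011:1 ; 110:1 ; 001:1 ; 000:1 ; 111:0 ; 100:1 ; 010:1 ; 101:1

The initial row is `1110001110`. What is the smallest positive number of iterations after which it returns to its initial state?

1011111011
1110001110

2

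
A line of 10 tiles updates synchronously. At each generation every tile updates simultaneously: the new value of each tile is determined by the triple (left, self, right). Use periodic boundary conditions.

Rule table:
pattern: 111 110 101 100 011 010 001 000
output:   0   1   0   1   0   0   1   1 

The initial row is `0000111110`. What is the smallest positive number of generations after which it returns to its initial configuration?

1111000011
0001111100
1110000111
0011111000
1100001111
0111110000
1000011111
1111100000
0000111111
1111000001
0001111110
1110000011
0011111100
1100000111
0111111000
1000001111
1111110000
0000011111
1111100001
0000111110

20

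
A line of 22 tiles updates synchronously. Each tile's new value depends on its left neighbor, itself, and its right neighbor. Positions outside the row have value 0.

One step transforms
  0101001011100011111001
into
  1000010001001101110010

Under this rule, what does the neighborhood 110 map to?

At position 10 the neighborhood is 110; the next row has 0 there.

0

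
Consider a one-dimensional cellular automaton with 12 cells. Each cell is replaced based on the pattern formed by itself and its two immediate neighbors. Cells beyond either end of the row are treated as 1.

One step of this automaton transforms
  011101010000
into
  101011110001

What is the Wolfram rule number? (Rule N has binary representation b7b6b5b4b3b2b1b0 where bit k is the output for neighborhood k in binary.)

position 2: 111 → 1  (bit 7 = 1)
position 3: 110 → 0  (bit 6 = 0)
position 0: 101 → 1  (bit 5 = 1)
position 8: 100 → 0  (bit 4 = 0)
position 1: 011 → 0  (bit 3 = 0)
position 5: 010 → 1  (bit 2 = 1)
position 11: 001 → 1  (bit 1 = 1)
position 9: 000 → 0  (bit 0 = 0)
bits b7..b0 = 10100110 = 166

166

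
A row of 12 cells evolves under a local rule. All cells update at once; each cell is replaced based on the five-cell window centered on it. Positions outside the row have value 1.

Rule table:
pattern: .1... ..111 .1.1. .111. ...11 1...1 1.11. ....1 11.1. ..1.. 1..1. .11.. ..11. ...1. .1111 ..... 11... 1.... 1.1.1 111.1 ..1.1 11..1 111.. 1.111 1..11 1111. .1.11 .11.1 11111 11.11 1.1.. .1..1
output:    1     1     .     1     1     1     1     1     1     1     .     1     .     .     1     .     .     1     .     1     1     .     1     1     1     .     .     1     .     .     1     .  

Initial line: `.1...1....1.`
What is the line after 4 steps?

step 1: 1111.1111.1.
step 2: ...1.11.11..
step 3: .1.1.11.11.1
step 4: 1....11.11.1

1....11.11.1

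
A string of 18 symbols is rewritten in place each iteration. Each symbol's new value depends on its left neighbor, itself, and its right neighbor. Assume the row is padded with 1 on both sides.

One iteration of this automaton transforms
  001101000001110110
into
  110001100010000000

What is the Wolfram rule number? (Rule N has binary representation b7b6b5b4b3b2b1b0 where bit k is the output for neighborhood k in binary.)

position 12: 111 → 0  (bit 7 = 0)
position 3: 110 → 0  (bit 6 = 0)
position 4: 101 → 0  (bit 5 = 0)
position 0: 100 → 1  (bit 4 = 1)
position 2: 011 → 0  (bit 3 = 0)
position 5: 010 → 1  (bit 2 = 1)
position 1: 001 → 1  (bit 1 = 1)
position 7: 000 → 0  (bit 0 = 0)
bits b7..b0 = 00010110 = 22

22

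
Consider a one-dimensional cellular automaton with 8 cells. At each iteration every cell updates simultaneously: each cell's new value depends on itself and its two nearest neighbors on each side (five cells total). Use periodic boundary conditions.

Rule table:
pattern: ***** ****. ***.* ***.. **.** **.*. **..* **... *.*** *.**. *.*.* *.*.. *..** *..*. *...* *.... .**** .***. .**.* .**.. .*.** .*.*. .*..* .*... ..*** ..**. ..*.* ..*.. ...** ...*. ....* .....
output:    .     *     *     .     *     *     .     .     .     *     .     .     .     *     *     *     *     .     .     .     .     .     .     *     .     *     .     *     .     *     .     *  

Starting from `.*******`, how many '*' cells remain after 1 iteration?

*.*...**
count of *: 4

4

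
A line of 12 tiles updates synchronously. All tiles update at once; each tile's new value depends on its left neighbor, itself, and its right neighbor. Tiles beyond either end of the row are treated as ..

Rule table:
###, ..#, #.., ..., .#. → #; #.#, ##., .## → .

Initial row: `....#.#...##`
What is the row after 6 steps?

#..##.##.#.#

#####.####..
.###...##.##
#.#.###.....
#.#..#.#####
#.####..###.
#..##.##.#.#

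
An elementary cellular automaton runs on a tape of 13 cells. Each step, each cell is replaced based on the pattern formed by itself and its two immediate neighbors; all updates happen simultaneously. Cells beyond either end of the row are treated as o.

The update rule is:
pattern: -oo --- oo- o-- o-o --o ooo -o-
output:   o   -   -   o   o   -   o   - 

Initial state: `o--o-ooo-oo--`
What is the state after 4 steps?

-o--ooo-oo-o-
o-o-oo-oo-o-o
-o-oo-oo-o-oo
o-oo-oo-o-ooo

o-oo-oo-o-ooo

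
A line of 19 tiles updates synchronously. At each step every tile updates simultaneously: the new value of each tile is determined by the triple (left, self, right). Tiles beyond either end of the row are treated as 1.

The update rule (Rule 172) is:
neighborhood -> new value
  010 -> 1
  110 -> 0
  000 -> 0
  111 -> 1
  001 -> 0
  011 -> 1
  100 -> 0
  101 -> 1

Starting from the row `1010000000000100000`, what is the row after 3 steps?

1000000000000100000

step 1: 0110000000000100000
step 2: 1100000000000100000
step 3: 1000000000000100000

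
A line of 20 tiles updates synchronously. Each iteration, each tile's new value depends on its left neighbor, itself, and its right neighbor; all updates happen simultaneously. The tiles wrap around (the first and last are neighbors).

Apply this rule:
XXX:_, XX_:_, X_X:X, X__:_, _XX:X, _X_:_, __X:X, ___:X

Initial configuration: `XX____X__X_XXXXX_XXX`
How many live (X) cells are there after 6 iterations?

___XXX__X_XX____XX__
XXXX___X_XX__XXXX__X
_____XX_XX__XX____XX
_XXXXX_XX__XX__XXXX_
XX____XX__XX__XX____
X__XXXX__XX__XX__XXX
count of X: 12

12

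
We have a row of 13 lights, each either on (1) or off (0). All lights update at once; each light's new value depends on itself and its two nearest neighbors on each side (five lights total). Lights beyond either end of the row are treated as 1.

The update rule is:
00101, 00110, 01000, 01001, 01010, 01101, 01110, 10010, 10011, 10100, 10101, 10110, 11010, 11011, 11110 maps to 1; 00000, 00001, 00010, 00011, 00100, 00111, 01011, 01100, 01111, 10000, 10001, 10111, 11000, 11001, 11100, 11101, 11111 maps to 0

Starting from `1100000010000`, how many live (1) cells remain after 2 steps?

1

1000000001000
0000000000100
count of 1: 1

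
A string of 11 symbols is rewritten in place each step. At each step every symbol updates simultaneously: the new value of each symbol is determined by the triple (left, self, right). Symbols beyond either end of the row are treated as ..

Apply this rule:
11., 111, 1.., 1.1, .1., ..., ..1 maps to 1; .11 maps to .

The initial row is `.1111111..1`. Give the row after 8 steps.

1.111111111
11.11111111
.11.1111111
1.11.111111
11.11.11111
.11.11.1111
1.11.11.111
11.11.11.11

11.11.11.11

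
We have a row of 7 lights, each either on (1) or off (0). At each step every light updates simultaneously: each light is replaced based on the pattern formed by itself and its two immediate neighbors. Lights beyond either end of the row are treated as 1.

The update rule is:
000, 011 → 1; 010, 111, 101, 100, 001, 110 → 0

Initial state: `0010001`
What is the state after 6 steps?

0000101
0110001
0100101
0000001
0111101
0100001

0100001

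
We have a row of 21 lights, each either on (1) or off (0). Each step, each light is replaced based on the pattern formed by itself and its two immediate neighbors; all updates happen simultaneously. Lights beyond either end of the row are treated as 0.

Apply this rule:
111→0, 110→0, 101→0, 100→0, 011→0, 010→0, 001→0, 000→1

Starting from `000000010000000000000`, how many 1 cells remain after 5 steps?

111111000111111111111
000000010000000000000  (repeats step 0; period 2)
step 5: 111111000111111111111
count of 1: 18

18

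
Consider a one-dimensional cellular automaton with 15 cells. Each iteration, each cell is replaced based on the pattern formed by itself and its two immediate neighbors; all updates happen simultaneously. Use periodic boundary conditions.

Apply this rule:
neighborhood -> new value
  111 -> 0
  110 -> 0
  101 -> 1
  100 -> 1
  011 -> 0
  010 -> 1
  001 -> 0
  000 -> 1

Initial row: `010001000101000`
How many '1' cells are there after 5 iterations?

12

011101110111111
100010001000000
111011101111110
000100010000001
110111011111101
count of 1: 12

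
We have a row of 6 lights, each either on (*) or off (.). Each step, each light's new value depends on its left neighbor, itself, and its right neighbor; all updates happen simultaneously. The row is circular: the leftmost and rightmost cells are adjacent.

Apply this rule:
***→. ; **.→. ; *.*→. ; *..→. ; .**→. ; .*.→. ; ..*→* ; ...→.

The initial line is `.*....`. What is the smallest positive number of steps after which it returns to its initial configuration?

6

step 1: *.....
step 2: .....*
step 3: ....*.
step 4: ...*..
step 5: ..*...
step 6: .*....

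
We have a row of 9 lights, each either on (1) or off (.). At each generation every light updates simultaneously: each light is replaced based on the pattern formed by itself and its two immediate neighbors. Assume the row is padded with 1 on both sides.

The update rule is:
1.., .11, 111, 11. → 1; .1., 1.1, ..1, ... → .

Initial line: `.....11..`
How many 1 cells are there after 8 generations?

7

generation 1: 1....111.
generation 2: 11...111.
generation 3: 111..111.
generation 4: 1111.111.
generation 5: 1111.111.  (fixed point — unchanged through generation 8)
count of 1: 7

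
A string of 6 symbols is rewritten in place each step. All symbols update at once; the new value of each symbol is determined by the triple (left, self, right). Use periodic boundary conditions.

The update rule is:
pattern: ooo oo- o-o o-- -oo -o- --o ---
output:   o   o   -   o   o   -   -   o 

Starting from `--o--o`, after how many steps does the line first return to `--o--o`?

3

o--o--
-o--o-
--o--o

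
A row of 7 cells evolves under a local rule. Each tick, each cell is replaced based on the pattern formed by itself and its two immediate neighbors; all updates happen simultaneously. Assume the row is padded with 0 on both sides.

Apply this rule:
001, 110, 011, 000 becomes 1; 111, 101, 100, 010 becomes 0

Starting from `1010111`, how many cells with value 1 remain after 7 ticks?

4

0000101
1111000
1001011
0010011
1100111
1101101
1101100
count of 1: 4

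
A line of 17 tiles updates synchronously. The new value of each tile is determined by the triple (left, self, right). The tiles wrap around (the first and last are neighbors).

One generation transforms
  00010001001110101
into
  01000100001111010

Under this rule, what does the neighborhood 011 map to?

1

At position 10 the neighborhood is 011; the next row has 1 there.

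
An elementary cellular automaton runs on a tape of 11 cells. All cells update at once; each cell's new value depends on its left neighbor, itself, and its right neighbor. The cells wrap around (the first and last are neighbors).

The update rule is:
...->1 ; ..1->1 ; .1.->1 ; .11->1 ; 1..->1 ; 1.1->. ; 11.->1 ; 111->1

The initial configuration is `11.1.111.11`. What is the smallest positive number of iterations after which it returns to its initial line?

11.1.111.11

1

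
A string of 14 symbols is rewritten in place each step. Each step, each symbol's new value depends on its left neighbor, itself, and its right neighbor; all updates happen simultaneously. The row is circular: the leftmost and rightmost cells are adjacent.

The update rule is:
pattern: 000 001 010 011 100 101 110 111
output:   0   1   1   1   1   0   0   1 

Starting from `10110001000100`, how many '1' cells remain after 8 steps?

10101011101111
00101011001111
11101010111110
11001010111100
10111010111011
00110010110011
11101110101110
11001100101100
count of 1: 7

7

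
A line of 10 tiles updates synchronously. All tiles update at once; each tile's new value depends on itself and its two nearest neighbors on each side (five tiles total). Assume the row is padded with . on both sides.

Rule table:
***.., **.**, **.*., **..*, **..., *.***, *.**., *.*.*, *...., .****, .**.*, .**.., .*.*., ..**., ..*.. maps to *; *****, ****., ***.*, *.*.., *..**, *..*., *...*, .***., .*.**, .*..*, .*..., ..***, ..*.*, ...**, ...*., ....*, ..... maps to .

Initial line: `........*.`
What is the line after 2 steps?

........*.  (fixed point — unchanged through step 2)

........*.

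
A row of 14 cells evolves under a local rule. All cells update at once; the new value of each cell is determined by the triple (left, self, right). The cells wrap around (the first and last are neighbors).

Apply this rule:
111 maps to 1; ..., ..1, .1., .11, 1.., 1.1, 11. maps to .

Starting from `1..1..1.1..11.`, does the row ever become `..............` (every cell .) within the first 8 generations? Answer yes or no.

generation 1: ..............
all cells are . at generation 1

yes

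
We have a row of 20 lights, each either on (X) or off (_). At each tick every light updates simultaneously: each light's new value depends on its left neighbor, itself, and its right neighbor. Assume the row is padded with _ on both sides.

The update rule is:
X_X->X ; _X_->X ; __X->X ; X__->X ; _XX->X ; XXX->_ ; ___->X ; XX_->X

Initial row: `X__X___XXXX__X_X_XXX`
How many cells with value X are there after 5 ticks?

XXXXXXXX__XXXXXXXX_X
X______XXXX______XXX
XXXXXXXX__XXXXXXXX_X  (repeats tick 1; period 2)
tick 5: XXXXXXXX__XXXXXXXX_X
count of X: 17

17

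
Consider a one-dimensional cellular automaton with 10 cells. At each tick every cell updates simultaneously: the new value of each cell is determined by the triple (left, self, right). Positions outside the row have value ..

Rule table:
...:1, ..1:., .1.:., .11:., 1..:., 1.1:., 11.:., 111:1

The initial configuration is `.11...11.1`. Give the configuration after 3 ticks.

....1.....
111...1111
.1..1..11.

.1..1..11.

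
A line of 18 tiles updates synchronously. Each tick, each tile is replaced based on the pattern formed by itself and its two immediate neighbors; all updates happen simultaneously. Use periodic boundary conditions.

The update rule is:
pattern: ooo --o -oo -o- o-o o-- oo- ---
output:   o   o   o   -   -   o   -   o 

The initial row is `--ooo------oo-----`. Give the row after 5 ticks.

tick 1: oooo-ooooooo-ooooo
tick 2: ooo--oooooo--ooooo
tick 3: oo-ooooooo-ooooooo
tick 4: o--oooooo--ooooooo
tick 5: -ooooooo-ooooooooo

-ooooooo-ooooooooo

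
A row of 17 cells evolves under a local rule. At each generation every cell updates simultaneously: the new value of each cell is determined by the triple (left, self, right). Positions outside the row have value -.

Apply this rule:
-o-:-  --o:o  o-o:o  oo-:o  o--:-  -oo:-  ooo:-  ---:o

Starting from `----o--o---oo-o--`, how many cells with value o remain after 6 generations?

8

oooo--o--oo-oo--o
---o-o--o-oo-o-o-
ooo-o--o-o-oo-o--
--oo--o-o-o-oo--o
oo-o-o-o-o-o-o-o-
-oo-o-o-o-o-o-o--
count of o: 8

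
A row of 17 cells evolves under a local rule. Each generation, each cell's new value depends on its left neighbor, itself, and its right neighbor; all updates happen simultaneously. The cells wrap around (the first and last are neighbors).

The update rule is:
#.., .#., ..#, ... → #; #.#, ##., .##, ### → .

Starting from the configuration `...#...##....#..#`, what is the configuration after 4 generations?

generation 1: #######..########
generation 2: .......##........
generation 3: #######..########  (repeats generation 1; period 2)
generation 4: .......##........

.......##........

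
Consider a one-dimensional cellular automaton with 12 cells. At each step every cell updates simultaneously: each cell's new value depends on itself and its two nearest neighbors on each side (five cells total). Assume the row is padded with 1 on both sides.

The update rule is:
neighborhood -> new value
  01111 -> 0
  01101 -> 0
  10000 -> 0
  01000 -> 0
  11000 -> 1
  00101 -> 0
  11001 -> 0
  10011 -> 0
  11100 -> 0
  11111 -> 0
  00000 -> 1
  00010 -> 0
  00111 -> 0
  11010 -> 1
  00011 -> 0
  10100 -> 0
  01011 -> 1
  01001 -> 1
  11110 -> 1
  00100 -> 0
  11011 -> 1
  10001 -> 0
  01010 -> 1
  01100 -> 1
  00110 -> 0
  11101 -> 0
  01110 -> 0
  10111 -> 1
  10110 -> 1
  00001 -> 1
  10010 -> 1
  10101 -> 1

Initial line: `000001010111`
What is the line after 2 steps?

101100111100
011100001000

011100001000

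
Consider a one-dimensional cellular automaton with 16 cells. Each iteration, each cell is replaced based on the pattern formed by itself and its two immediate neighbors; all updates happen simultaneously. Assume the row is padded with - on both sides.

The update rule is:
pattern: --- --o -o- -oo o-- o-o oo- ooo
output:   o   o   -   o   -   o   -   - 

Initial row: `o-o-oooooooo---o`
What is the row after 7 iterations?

-o-oo--------oo-
o-oo--oooooooo--
-oo--oo--------o
oo--oo--ooooooo-
o--oo--oo-------
--oo--oo--oooooo
ooo--oo--oo-----

ooo--oo--oo-----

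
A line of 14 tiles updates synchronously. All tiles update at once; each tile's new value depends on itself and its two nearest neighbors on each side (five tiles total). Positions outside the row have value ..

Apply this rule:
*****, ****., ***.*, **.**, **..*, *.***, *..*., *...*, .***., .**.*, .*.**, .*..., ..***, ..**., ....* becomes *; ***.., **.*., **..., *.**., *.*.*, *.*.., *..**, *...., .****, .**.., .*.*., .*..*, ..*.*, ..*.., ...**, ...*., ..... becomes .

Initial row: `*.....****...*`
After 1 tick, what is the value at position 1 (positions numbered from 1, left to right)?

.

.*..*.*.*..*..
position 1 holds .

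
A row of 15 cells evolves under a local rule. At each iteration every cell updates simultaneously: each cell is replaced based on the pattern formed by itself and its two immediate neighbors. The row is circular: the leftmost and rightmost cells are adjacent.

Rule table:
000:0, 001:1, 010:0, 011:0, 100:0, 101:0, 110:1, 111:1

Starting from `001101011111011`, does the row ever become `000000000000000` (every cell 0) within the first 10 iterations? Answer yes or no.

no

010100001111001
000000010111010
000000100011000
000001000101000
000010001000000
000100010000000
001000100000000
010001000000000
100010000000000
000100000000001
iteration 10 is 000100000000001, still not uniform 0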